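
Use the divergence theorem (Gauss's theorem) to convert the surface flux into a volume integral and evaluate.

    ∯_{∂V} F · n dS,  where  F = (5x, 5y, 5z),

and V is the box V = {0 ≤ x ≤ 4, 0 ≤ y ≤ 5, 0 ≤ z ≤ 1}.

By the divergence theorem,

    ∯_{∂V} F · n dS = ∭_V (∇ · F) dV.

Compute the divergence:
    ∇ · F = ∂F_x/∂x + ∂F_y/∂y + ∂F_z/∂z = 5 + 5 + 5 = 15.

V is a rectangular box, so dV = dx dy dz with 0 ≤ x ≤ 4, 0 ≤ y ≤ 5, 0 ≤ z ≤ 1.

Integrate (15) over V as an iterated integral:

    ∭_V (∇·F) dV = ∫_0^{4} ∫_0^{5} ∫_0^{1} (15) dz dy dx.

Inner (z from 0 to 1): 15.
Middle (y from 0 to 5): 75.
Outer (x from 0 to 4): 300.

Therefore ∯_{∂V} F · n dS = 300.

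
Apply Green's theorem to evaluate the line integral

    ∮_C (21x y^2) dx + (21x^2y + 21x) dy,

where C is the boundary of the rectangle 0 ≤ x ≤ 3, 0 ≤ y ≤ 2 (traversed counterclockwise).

Green's theorem converts the closed line integral into a double integral over the enclosed region D:

    ∮_C P dx + Q dy = ∬_D (∂Q/∂x - ∂P/∂y) dA.

Here P = 21x y^2, Q = 21x^2y + 21x, so

    ∂Q/∂x = 42x y + 21,    ∂P/∂y = 42x y,
    ∂Q/∂x - ∂P/∂y = 21.

D is the region 0 ≤ x ≤ 3, 0 ≤ y ≤ 2. Evaluating the double integral:

    ∬_D (21) dA = ∫_0^{3} ∫_0^{2} (21) dy dx.

Inner (y from 0 to 2): 42.
Outer (x from 0 to 3): 126.

Therefore ∮_C P dx + Q dy = 126.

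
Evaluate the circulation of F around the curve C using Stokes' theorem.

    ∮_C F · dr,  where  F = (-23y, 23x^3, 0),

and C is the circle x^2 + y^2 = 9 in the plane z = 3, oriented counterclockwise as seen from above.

Let S be the flat disk x^2 + y^2 ≤ 9 in the plane z = 3, with upward unit normal n̂ = ẑ. By Stokes' theorem,

    ∮_C F · dr = ∬_S (∇ × F) · n̂ dS = ∬_D (curl F)_z dA,

where D is the disk x^2 + y^2 ≤ 9.

Compute the curl of F = (-23y, 23x^3, 0):
    (∇ × F)_x = ∂F_z/∂y - ∂F_y/∂z = 0,
    (∇ × F)_y = ∂F_x/∂z - ∂F_z/∂x = 0,
    (∇ × F)_z = ∂F_y/∂x - ∂F_x/∂y = 69x^2 + 23.

On z = 3, (curl F)_z = 69x^2 + 23.

Convert to polar (x = r cos θ, y = r sin θ, dA = r dr dθ); the integrand becomes 69r^2cos(θ)^2 + 23, so

    ∬_D (curl F)_z dA = ∫_0^{2π} ∫_0^{3} (69r^2cos(θ)^2 + 23) · r dr dθ.

Inner (r from 0 to 3): 5589cos(θ)^2/4 + 207/2.
Outer (θ from 0 to 2π): 6417π/4.

Therefore ∮_C F · dr = 6417π/4.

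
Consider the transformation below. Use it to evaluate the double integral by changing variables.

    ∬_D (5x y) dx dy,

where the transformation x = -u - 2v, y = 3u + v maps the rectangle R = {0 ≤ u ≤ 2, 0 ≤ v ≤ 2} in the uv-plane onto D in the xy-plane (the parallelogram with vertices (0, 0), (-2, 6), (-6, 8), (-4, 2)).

Compute the Jacobian determinant of (x, y) with respect to (u, v):

    ∂(x,y)/∂(u,v) = | -1  -2 | = (-1)(1) - (-2)(3) = 5.
                   | 3  1 |

Its absolute value is |J| = 5 (the area scaling factor).

Substituting x = -u - 2v, y = 3u + v into the integrand,

    5x y → -15u^2 - 35u v - 10v^2,

so the integral becomes

    ∬_R (-15u^2 - 35u v - 10v^2) · |J| du dv = ∫_0^2 ∫_0^2 (-75u^2 - 175u v - 50v^2) dv du.

Inner (v): -150u^2 - 350u - 400/3.
Outer (u): -4100/3.

Therefore ∬_D (5x y) dx dy = -4100/3.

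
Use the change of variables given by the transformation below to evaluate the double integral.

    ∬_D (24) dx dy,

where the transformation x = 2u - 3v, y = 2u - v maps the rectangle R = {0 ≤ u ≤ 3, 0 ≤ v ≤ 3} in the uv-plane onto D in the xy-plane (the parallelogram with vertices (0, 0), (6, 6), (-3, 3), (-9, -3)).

Compute the Jacobian determinant of (x, y) with respect to (u, v):

    ∂(x,y)/∂(u,v) = | 2  -3 | = (2)(-1) - (-3)(2) = 4.
                   | 2  -1 |

Its absolute value is |J| = 4 (the area scaling factor).

Substituting x = 2u - 3v, y = 2u - v into the integrand,

    24 → 24,

so the integral becomes

    ∬_R (24) · |J| du dv = ∫_0^3 ∫_0^3 (96) dv du.

Inner (v): 288.
Outer (u): 864.

Therefore ∬_D (24) dx dy = 864.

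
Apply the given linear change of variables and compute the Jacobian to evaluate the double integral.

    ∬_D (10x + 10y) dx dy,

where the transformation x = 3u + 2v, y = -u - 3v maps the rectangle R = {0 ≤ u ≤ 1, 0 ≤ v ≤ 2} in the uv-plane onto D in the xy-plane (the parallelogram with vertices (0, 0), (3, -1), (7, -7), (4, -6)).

Compute the Jacobian determinant of (x, y) with respect to (u, v):

    ∂(x,y)/∂(u,v) = | 3  2 | = (3)(-3) - (2)(-1) = -7.
                   | -1  -3 |

Its absolute value is |J| = 7 (the area scaling factor).

Substituting x = 3u + 2v, y = -u - 3v into the integrand,

    10x + 10y → 20u - 10v,

so the integral becomes

    ∬_R (20u - 10v) · |J| du dv = ∫_0^1 ∫_0^2 (140u - 70v) dv du.

Inner (v): 280u - 140.
Outer (u): 0.

Therefore ∬_D (10x + 10y) dx dy = 0.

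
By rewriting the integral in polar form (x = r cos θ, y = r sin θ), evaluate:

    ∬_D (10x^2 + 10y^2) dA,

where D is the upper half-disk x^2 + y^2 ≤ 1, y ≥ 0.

The region D is 0 ≤ r ≤ 1, 0 ≤ θ ≤ π in polar coordinates, where x = r cos(θ), y = r sin(θ), and dA = r dr dθ.

Under the substitution, the integrand becomes 10r^2, so

    ∬_D (10x^2 + 10y^2) dA = ∫_{0}^{π} ∫_{0}^{1} (10r^2) · r dr dθ.

Inner integral (in r): ∫_{0}^{1} (10r^2) · r dr = 5/2.

Outer integral (in θ): ∫_{0}^{π} (5/2) dθ = 5π/2.

Therefore ∬_D (10x^2 + 10y^2) dA = 5π/2.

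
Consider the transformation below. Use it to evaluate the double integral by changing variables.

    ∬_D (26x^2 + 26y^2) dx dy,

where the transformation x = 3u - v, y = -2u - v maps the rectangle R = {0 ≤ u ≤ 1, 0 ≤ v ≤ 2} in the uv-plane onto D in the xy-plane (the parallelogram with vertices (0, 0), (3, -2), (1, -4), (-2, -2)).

Compute the Jacobian determinant of (x, y) with respect to (u, v):

    ∂(x,y)/∂(u,v) = | 3  -1 | = (3)(-1) - (-1)(-2) = -5.
                   | -2  -1 |

Its absolute value is |J| = 5 (the area scaling factor).

Substituting x = 3u - v, y = -2u - v into the integrand,

    26x^2 + 26y^2 → 338u^2 - 52u v + 52v^2,

so the integral becomes

    ∬_R (338u^2 - 52u v + 52v^2) · |J| du dv = ∫_0^1 ∫_0^2 (1690u^2 - 260u v + 260v^2) dv du.

Inner (v): 3380u^2 - 520u + 2080/3.
Outer (u): 1560.

Therefore ∬_D (26x^2 + 26y^2) dx dy = 1560.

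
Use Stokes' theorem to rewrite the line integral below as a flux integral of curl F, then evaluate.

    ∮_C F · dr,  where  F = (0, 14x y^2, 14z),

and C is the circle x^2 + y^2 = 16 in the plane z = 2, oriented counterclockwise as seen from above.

Let S be the flat disk x^2 + y^2 ≤ 16 in the plane z = 2, with upward unit normal n̂ = ẑ. By Stokes' theorem,

    ∮_C F · dr = ∬_S (∇ × F) · n̂ dS = ∬_D (curl F)_z dA,

where D is the disk x^2 + y^2 ≤ 16.

Compute the curl of F = (0, 14x y^2, 14z):
    (∇ × F)_x = ∂F_z/∂y - ∂F_y/∂z = 0,
    (∇ × F)_y = ∂F_x/∂z - ∂F_z/∂x = 0,
    (∇ × F)_z = ∂F_y/∂x - ∂F_x/∂y = 14y^2.

On z = 2, (curl F)_z = 14y^2.

Convert to polar (x = r cos θ, y = r sin θ, dA = r dr dθ); the integrand becomes 14r^2sin(θ)^2, so

    ∬_D (curl F)_z dA = ∫_0^{2π} ∫_0^{4} (14r^2sin(θ)^2) · r dr dθ.

Inner (r from 0 to 4): 896sin(θ)^2.
Outer (θ from 0 to 2π): 896π.

Therefore ∮_C F · dr = 896π.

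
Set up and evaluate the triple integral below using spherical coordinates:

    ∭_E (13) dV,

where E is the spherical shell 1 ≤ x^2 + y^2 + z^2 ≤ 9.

In spherical coordinates, x = ρ sin(φ) cos(θ), y = ρ sin(φ) sin(θ), z = ρ cos(φ), and dV = ρ^2 sin(φ) dρ dφ dθ.

The integrand becomes 13, so

    ∭_E (13) dV = ∫_{0}^{2π} ∫_{0}^{π} ∫_{1}^{3} (13) · ρ^2 sin(φ) dρ dφ dθ.

Inner (ρ): 338sin(φ)/3.
Middle (φ): 676/3.
Outer (θ): 1352π/3.

Therefore the triple integral equals 1352π/3.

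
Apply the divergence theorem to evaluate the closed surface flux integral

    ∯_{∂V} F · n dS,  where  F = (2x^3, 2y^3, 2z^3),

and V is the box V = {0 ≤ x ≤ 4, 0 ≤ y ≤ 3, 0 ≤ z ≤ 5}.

By the divergence theorem,

    ∯_{∂V} F · n dS = ∭_V (∇ · F) dV.

Compute the divergence:
    ∇ · F = ∂F_x/∂x + ∂F_y/∂y + ∂F_z/∂z = 6x^2 + 6y^2 + 6z^2.

V is a rectangular box, so dV = dx dy dz with 0 ≤ x ≤ 4, 0 ≤ y ≤ 3, 0 ≤ z ≤ 5.

Integrate (6x^2 + 6y^2 + 6z^2) over V as an iterated integral:

    ∭_V (∇·F) dV = ∫_0^{4} ∫_0^{3} ∫_0^{5} (6x^2 + 6y^2 + 6z^2) dz dy dx.

Inner (z from 0 to 5): 30x^2 + 30y^2 + 250.
Middle (y from 0 to 3): 90x^2 + 1020.
Outer (x from 0 to 4): 6000.

Therefore ∯_{∂V} F · n dS = 6000.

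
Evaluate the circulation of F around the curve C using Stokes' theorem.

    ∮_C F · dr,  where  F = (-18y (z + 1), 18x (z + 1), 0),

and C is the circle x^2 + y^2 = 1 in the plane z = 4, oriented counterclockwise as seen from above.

Let S be the flat disk x^2 + y^2 ≤ 1 in the plane z = 4, with upward unit normal n̂ = ẑ. By Stokes' theorem,

    ∮_C F · dr = ∬_S (∇ × F) · n̂ dS = ∬_D (curl F)_z dA,

where D is the disk x^2 + y^2 ≤ 1.

Compute the curl of F = (-18y (z + 1), 18x (z + 1), 0):
    (∇ × F)_x = ∂F_z/∂y - ∂F_y/∂z = -18x,
    (∇ × F)_y = ∂F_x/∂z - ∂F_z/∂x = -18y,
    (∇ × F)_z = ∂F_y/∂x - ∂F_x/∂y = 36z + 36.

On z = 4, (curl F)_z = 180.

Convert to polar (x = r cos θ, y = r sin θ, dA = r dr dθ); the integrand becomes 180, so

    ∬_D (curl F)_z dA = ∫_0^{2π} ∫_0^{1} (180) · r dr dθ.

Inner (r from 0 to 1): 90.
Outer (θ from 0 to 2π): 180π.

Therefore ∮_C F · dr = 180π.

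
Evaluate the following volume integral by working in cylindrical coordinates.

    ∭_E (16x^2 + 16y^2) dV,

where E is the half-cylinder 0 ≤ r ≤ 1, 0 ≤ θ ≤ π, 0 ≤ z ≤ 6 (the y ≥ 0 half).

In cylindrical coordinates, x = r cos(θ), y = r sin(θ), z = z, and dV = r dr dθ dz.

The integrand becomes 16r^2, so

    ∭_E (16x^2 + 16y^2) dV = ∫_{0}^{π} ∫_{0}^{1} ∫_{0}^{6} (16r^2) · r dz dr dθ.

Inner (z): 96r^3.
Middle (r from 0 to 1): 24.
Outer (θ): 24π.

Therefore the triple integral equals 24π.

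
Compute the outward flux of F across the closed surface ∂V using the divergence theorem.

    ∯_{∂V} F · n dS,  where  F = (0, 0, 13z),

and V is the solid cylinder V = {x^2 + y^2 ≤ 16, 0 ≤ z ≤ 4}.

By the divergence theorem,

    ∯_{∂V} F · n dS = ∭_V (∇ · F) dV.

Compute the divergence:
    ∇ · F = ∂F_x/∂x + ∂F_y/∂y + ∂F_z/∂z = 0 + 0 + 13 = 13.

In cylindrical coordinates, x = r cos(θ), y = r sin(θ), z = z, dV = r dr dθ dz, with 0 ≤ r ≤ 4, 0 ≤ θ ≤ 2π, 0 ≤ z ≤ 4.

The integrand, after substitution and multiplying by the volume element, becomes (13) · r, so

    ∭_V (∇·F) dV = ∫_0^{2π} ∫_0^{4} ∫_0^{4} (13) · r dz dr dθ.

Inner (z from 0 to 4): 52r.
Middle (r from 0 to 4): 416.
Outer (θ from 0 to 2π): 832π.

Therefore ∯_{∂V} F · n dS = 832π.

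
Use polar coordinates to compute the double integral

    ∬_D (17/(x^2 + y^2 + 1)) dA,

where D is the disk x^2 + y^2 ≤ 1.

The region D is 0 ≤ r ≤ 1, 0 ≤ θ ≤ 2π in polar coordinates, where x = r cos(θ), y = r sin(θ), and dA = r dr dθ.

Under the substitution, the integrand becomes 17/(r^2 + 1), so

    ∬_D (17/(x^2 + y^2 + 1)) dA = ∫_{0}^{2π} ∫_{0}^{1} (17/(r^2 + 1)) · r dr dθ.

Inner integral (in r): ∫_{0}^{1} (17/(r^2 + 1)) · r dr = 17log(2)/2.

Outer integral (in θ): ∫_{0}^{2π} (17log(2)/2) dθ = 17π log(2).

Therefore ∬_D (17/(x^2 + y^2 + 1)) dA = 17π log(2).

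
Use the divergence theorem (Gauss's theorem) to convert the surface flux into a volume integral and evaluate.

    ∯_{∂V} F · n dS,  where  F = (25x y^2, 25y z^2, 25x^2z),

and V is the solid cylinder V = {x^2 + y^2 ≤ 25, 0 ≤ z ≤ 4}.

By the divergence theorem,

    ∯_{∂V} F · n dS = ∭_V (∇ · F) dV.

Compute the divergence:
    ∇ · F = ∂F_x/∂x + ∂F_y/∂y + ∂F_z/∂z = 25y^2 + 25z^2 + 25x^2 = 25x^2 + 25y^2 + 25z^2.

In cylindrical coordinates, x = r cos(θ), y = r sin(θ), z = z, dV = r dr dθ dz, with 0 ≤ r ≤ 5, 0 ≤ θ ≤ 2π, 0 ≤ z ≤ 4.

The integrand, after substitution and multiplying by the volume element, becomes (25r^2 + 25z^2) · r, so

    ∭_V (∇·F) dV = ∫_0^{2π} ∫_0^{5} ∫_0^{4} (25r^2 + 25z^2) · r dz dr dθ.

Inner (z from 0 to 4): 100r (r^2 + 16/3).
Middle (r from 0 to 5): 66875/3.
Outer (θ from 0 to 2π): 133750π/3.

Therefore ∯_{∂V} F · n dS = 133750π/3.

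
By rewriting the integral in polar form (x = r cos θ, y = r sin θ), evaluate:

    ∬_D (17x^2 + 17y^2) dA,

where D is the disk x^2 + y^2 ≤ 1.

The region D is 0 ≤ r ≤ 1, 0 ≤ θ ≤ 2π in polar coordinates, where x = r cos(θ), y = r sin(θ), and dA = r dr dθ.

Under the substitution, the integrand becomes 17r^2, so

    ∬_D (17x^2 + 17y^2) dA = ∫_{0}^{2π} ∫_{0}^{1} (17r^2) · r dr dθ.

Inner integral (in r): ∫_{0}^{1} (17r^2) · r dr = 17/4.

Outer integral (in θ): ∫_{0}^{2π} (17/4) dθ = 17π/2.

Therefore ∬_D (17x^2 + 17y^2) dA = 17π/2.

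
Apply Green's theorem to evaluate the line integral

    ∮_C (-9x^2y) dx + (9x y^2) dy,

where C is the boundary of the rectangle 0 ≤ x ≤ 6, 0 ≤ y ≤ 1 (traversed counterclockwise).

Green's theorem converts the closed line integral into a double integral over the enclosed region D:

    ∮_C P dx + Q dy = ∬_D (∂Q/∂x - ∂P/∂y) dA.

Here P = -9x^2y, Q = 9x y^2, so

    ∂Q/∂x = 9y^2,    ∂P/∂y = -9x^2,
    ∂Q/∂x - ∂P/∂y = 9x^2 + 9y^2.

D is the region 0 ≤ x ≤ 6, 0 ≤ y ≤ 1. Evaluating the double integral:

    ∬_D (9x^2 + 9y^2) dA = ∫_0^{6} ∫_0^{1} (9x^2 + 9y^2) dy dx.

Inner (y from 0 to 1): 9x^2 + 3.
Outer (x from 0 to 6): 666.

Therefore ∮_C P dx + Q dy = 666.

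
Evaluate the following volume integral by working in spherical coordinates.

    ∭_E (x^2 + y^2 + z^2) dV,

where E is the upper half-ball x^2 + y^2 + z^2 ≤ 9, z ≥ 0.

In spherical coordinates, x = ρ sin(φ) cos(θ), y = ρ sin(φ) sin(θ), z = ρ cos(φ), and dV = ρ^2 sin(φ) dρ dφ dθ.

The integrand becomes ρ^2, so

    ∭_E (x^2 + y^2 + z^2) dV = ∫_{0}^{2π} ∫_{0}^{π/2} ∫_{0}^{3} (ρ^2) · ρ^2 sin(φ) dρ dφ dθ.

Inner (ρ): 243sin(φ)/5.
Middle (φ): 243/5.
Outer (θ): 486π/5.

Therefore the triple integral equals 486π/5.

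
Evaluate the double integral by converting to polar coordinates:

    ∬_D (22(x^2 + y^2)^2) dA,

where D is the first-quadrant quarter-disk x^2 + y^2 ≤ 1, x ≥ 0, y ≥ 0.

The region D is 0 ≤ r ≤ 1, 0 ≤ θ ≤ π/2 in polar coordinates, where x = r cos(θ), y = r sin(θ), and dA = r dr dθ.

Under the substitution, the integrand becomes 22r^4, so

    ∬_D (22(x^2 + y^2)^2) dA = ∫_{0}^{π/2} ∫_{0}^{1} (22r^4) · r dr dθ.

Inner integral (in r): ∫_{0}^{1} (22r^4) · r dr = 11/3.

Outer integral (in θ): ∫_{0}^{π/2} (11/3) dθ = 11π/6.

Therefore ∬_D (22(x^2 + y^2)^2) dA = 11π/6.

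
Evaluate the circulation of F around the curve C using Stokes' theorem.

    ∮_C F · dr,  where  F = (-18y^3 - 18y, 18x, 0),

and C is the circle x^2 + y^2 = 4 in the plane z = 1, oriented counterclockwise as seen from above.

Let S be the flat disk x^2 + y^2 ≤ 4 in the plane z = 1, with upward unit normal n̂ = ẑ. By Stokes' theorem,

    ∮_C F · dr = ∬_S (∇ × F) · n̂ dS = ∬_D (curl F)_z dA,

where D is the disk x^2 + y^2 ≤ 4.

Compute the curl of F = (-18y^3 - 18y, 18x, 0):
    (∇ × F)_x = ∂F_z/∂y - ∂F_y/∂z = 0,
    (∇ × F)_y = ∂F_x/∂z - ∂F_z/∂x = 0,
    (∇ × F)_z = ∂F_y/∂x - ∂F_x/∂y = 54y^2 + 36.

On z = 1, (curl F)_z = 54y^2 + 36.

Convert to polar (x = r cos θ, y = r sin θ, dA = r dr dθ); the integrand becomes 54r^2sin(θ)^2 + 36, so

    ∬_D (curl F)_z dA = ∫_0^{2π} ∫_0^{2} (54r^2sin(θ)^2 + 36) · r dr dθ.

Inner (r from 0 to 2): 216sin(θ)^2 + 72.
Outer (θ from 0 to 2π): 360π.

Therefore ∮_C F · dr = 360π.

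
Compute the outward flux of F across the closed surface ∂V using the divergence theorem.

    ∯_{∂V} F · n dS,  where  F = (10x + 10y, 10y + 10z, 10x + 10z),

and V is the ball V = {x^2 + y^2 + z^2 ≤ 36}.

By the divergence theorem,

    ∯_{∂V} F · n dS = ∭_V (∇ · F) dV.

Compute the divergence:
    ∇ · F = ∂F_x/∂x + ∂F_y/∂y + ∂F_z/∂z = 10 + 10 + 10 = 30.

In spherical coordinates, x = ρ sin(φ) cos(θ), y = ρ sin(φ) sin(θ), z = ρ cos(φ), dV = ρ^2 sin(φ) dρ dφ dθ, with 0 ≤ ρ ≤ 6, 0 ≤ φ ≤ π, 0 ≤ θ ≤ 2π.

The integrand, after substitution and multiplying by the volume element, becomes (30) · ρ^2 sin(φ), so

    ∭_V (∇·F) dV = ∫_0^{2π} ∫_0^{π} ∫_0^{6} (30) · ρ^2 sin(φ) dρ dφ dθ.

Inner (ρ from 0 to 6): 2160sin(φ).
Middle (φ from 0 to π): 4320.
Outer (θ from 0 to 2π): 8640π.

Therefore ∯_{∂V} F · n dS = 8640π.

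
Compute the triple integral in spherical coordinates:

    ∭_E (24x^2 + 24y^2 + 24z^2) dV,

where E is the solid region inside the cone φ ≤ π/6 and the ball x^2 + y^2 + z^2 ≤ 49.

In spherical coordinates, x = ρ sin(φ) cos(θ), y = ρ sin(φ) sin(θ), z = ρ cos(φ), and dV = ρ^2 sin(φ) dρ dφ dθ.

The integrand becomes 24ρ^2, so

    ∭_E (24x^2 + 24y^2 + 24z^2) dV = ∫_{0}^{2π} ∫_{0}^{π/6} ∫_{0}^{7} (24ρ^2) · ρ^2 sin(φ) dρ dφ dθ.

Inner (ρ): 403368sin(φ)/5.
Middle (φ): 403368/5 - 201684sqrt(3)/5.
Outer (θ): 403368π (2 - sqrt(3))/5.

Therefore the triple integral equals 403368π (2 - sqrt(3))/5.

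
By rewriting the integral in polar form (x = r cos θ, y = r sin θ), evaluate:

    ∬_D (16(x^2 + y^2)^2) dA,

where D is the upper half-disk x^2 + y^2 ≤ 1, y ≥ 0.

The region D is 0 ≤ r ≤ 1, 0 ≤ θ ≤ π in polar coordinates, where x = r cos(θ), y = r sin(θ), and dA = r dr dθ.

Under the substitution, the integrand becomes 16r^4, so

    ∬_D (16(x^2 + y^2)^2) dA = ∫_{0}^{π} ∫_{0}^{1} (16r^4) · r dr dθ.

Inner integral (in r): ∫_{0}^{1} (16r^4) · r dr = 8/3.

Outer integral (in θ): ∫_{0}^{π} (8/3) dθ = 8π/3.

Therefore ∬_D (16(x^2 + y^2)^2) dA = 8π/3.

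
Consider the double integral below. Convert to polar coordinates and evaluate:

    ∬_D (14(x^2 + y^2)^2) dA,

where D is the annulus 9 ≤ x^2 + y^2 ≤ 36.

The region D is 3 ≤ r ≤ 6, 0 ≤ θ ≤ 2π in polar coordinates, where x = r cos(θ), y = r sin(θ), and dA = r dr dθ.

Under the substitution, the integrand becomes 14r^4, so

    ∬_D (14(x^2 + y^2)^2) dA = ∫_{0}^{2π} ∫_{3}^{6} (14r^4) · r dr dθ.

Inner integral (in r): ∫_{3}^{6} (14r^4) · r dr = 107163.

Outer integral (in θ): ∫_{0}^{2π} (107163) dθ = 214326π.

Therefore ∬_D (14(x^2 + y^2)^2) dA = 214326π.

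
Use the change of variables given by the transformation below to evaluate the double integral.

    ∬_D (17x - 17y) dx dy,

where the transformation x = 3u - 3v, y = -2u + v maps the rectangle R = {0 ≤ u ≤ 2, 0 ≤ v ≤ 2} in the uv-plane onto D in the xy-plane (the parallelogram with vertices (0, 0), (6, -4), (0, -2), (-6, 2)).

Compute the Jacobian determinant of (x, y) with respect to (u, v):

    ∂(x,y)/∂(u,v) = | 3  -3 | = (3)(1) - (-3)(-2) = -3.
                   | -2  1 |

Its absolute value is |J| = 3 (the area scaling factor).

Substituting x = 3u - 3v, y = -2u + v into the integrand,

    17x - 17y → 85u - 68v,

so the integral becomes

    ∬_R (85u - 68v) · |J| du dv = ∫_0^2 ∫_0^2 (255u - 204v) dv du.

Inner (v): 510u - 408.
Outer (u): 204.

Therefore ∬_D (17x - 17y) dx dy = 204.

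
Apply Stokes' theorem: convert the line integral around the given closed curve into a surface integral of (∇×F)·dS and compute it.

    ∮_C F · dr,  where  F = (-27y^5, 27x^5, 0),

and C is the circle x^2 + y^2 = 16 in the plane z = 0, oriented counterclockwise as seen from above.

Let S be the flat disk x^2 + y^2 ≤ 16 in the plane z = 0, with upward unit normal n̂ = ẑ. By Stokes' theorem,

    ∮_C F · dr = ∬_S (∇ × F) · n̂ dS = ∬_D (curl F)_z dA,

where D is the disk x^2 + y^2 ≤ 16.

Compute the curl of F = (-27y^5, 27x^5, 0):
    (∇ × F)_x = ∂F_z/∂y - ∂F_y/∂z = 0,
    (∇ × F)_y = ∂F_x/∂z - ∂F_z/∂x = 0,
    (∇ × F)_z = ∂F_y/∂x - ∂F_x/∂y = 135x^4 + 135y^4.

On z = 0, (curl F)_z = 135x^4 + 135y^4.

Convert to polar (x = r cos θ, y = r sin θ, dA = r dr dθ); the integrand becomes 135r^4(sin(θ)^4 + cos(θ)^4), so

    ∬_D (curl F)_z dA = ∫_0^{2π} ∫_0^{4} (135r^4(sin(θ)^4 + cos(θ)^4)) · r dr dθ.

Inner (r from 0 to 4): 92160sin(θ)^4 + 92160cos(θ)^4.
Outer (θ from 0 to 2π): 138240π.

Therefore ∮_C F · dr = 138240π.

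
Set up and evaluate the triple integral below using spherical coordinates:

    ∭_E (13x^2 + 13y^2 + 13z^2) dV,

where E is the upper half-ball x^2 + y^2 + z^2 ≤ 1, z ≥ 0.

In spherical coordinates, x = ρ sin(φ) cos(θ), y = ρ sin(φ) sin(θ), z = ρ cos(φ), and dV = ρ^2 sin(φ) dρ dφ dθ.

The integrand becomes 13ρ^2, so

    ∭_E (13x^2 + 13y^2 + 13z^2) dV = ∫_{0}^{2π} ∫_{0}^{π/2} ∫_{0}^{1} (13ρ^2) · ρ^2 sin(φ) dρ dφ dθ.

Inner (ρ): 13sin(φ)/5.
Middle (φ): 13/5.
Outer (θ): 26π/5.

Therefore the triple integral equals 26π/5.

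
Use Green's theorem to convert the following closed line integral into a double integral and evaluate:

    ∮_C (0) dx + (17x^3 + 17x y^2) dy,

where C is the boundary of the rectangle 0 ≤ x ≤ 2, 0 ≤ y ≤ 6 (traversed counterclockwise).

Green's theorem converts the closed line integral into a double integral over the enclosed region D:

    ∮_C P dx + Q dy = ∬_D (∂Q/∂x - ∂P/∂y) dA.

Here P = 0, Q = 17x^3 + 17x y^2, so

    ∂Q/∂x = 51x^2 + 17y^2,    ∂P/∂y = 0,
    ∂Q/∂x - ∂P/∂y = 51x^2 + 17y^2.

D is the region 0 ≤ x ≤ 2, 0 ≤ y ≤ 6. Evaluating the double integral:

    ∬_D (51x^2 + 17y^2) dA = ∫_0^{2} ∫_0^{6} (51x^2 + 17y^2) dy dx.

Inner (y from 0 to 6): 306x^2 + 1224.
Outer (x from 0 to 2): 3264.

Therefore ∮_C P dx + Q dy = 3264.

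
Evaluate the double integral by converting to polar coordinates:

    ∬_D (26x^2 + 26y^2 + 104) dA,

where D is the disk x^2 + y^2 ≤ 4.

The region D is 0 ≤ r ≤ 2, 0 ≤ θ ≤ 2π in polar coordinates, where x = r cos(θ), y = r sin(θ), and dA = r dr dθ.

Under the substitution, the integrand becomes 26r^2 + 104, so

    ∬_D (26x^2 + 26y^2 + 104) dA = ∫_{0}^{2π} ∫_{0}^{2} (26r^2 + 104) · r dr dθ.

Inner integral (in r): ∫_{0}^{2} (26r^2 + 104) · r dr = 312.

Outer integral (in θ): ∫_{0}^{2π} (312) dθ = 624π.

Therefore ∬_D (26x^2 + 26y^2 + 104) dA = 624π.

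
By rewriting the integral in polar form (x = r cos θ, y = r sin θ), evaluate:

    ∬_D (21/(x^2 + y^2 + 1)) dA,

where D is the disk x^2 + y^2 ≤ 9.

The region D is 0 ≤ r ≤ 3, 0 ≤ θ ≤ 2π in polar coordinates, where x = r cos(θ), y = r sin(θ), and dA = r dr dθ.

Under the substitution, the integrand becomes 21/(r^2 + 1), so

    ∬_D (21/(x^2 + y^2 + 1)) dA = ∫_{0}^{2π} ∫_{0}^{3} (21/(r^2 + 1)) · r dr dθ.

Inner integral (in r): ∫_{0}^{3} (21/(r^2 + 1)) · r dr = 21log(10)/2.

Outer integral (in θ): ∫_{0}^{2π} (21log(10)/2) dθ = 21π log(10).

Therefore ∬_D (21/(x^2 + y^2 + 1)) dA = 21π log(10).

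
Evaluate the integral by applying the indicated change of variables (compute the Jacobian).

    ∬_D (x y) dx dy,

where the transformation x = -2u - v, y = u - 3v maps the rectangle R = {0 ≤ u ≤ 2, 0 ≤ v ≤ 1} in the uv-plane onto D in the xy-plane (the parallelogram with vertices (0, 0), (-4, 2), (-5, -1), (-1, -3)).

Compute the Jacobian determinant of (x, y) with respect to (u, v):

    ∂(x,y)/∂(u,v) = | -2  -1 | = (-2)(-3) - (-1)(1) = 7.
                   | 1  -3 |

Its absolute value is |J| = 7 (the area scaling factor).

Substituting x = -2u - v, y = u - 3v into the integrand,

    x y → -2u^2 + 5u v + 3v^2,

so the integral becomes

    ∬_R (-2u^2 + 5u v + 3v^2) · |J| du dv = ∫_0^2 ∫_0^1 (-14u^2 + 35u v + 21v^2) dv du.

Inner (v): -14u^2 + 35u/2 + 7.
Outer (u): 35/3.

Therefore ∬_D (x y) dx dy = 35/3.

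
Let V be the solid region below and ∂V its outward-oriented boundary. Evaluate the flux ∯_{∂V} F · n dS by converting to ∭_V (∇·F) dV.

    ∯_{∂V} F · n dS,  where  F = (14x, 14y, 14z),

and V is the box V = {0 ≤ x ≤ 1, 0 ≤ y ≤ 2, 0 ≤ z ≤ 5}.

By the divergence theorem,

    ∯_{∂V} F · n dS = ∭_V (∇ · F) dV.

Compute the divergence:
    ∇ · F = ∂F_x/∂x + ∂F_y/∂y + ∂F_z/∂z = 14 + 14 + 14 = 42.

V is a rectangular box, so dV = dx dy dz with 0 ≤ x ≤ 1, 0 ≤ y ≤ 2, 0 ≤ z ≤ 5.

Integrate (42) over V as an iterated integral:

    ∭_V (∇·F) dV = ∫_0^{1} ∫_0^{2} ∫_0^{5} (42) dz dy dx.

Inner (z from 0 to 5): 210.
Middle (y from 0 to 2): 420.
Outer (x from 0 to 1): 420.

Therefore ∯_{∂V} F · n dS = 420.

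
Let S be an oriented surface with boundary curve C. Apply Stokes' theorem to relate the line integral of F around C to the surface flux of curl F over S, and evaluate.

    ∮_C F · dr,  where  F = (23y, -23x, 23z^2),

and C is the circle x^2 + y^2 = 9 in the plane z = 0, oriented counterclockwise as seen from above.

Let S be the flat disk x^2 + y^2 ≤ 9 in the plane z = 0, with upward unit normal n̂ = ẑ. By Stokes' theorem,

    ∮_C F · dr = ∬_S (∇ × F) · n̂ dS = ∬_D (curl F)_z dA,

where D is the disk x^2 + y^2 ≤ 9.

Compute the curl of F = (23y, -23x, 23z^2):
    (∇ × F)_x = ∂F_z/∂y - ∂F_y/∂z = 0,
    (∇ × F)_y = ∂F_x/∂z - ∂F_z/∂x = 0,
    (∇ × F)_z = ∂F_y/∂x - ∂F_x/∂y = -46.

On z = 0, (curl F)_z = -46.

Convert to polar (x = r cos θ, y = r sin θ, dA = r dr dθ); the integrand becomes -46, so

    ∬_D (curl F)_z dA = ∫_0^{2π} ∫_0^{3} (-46) · r dr dθ.

Inner (r from 0 to 3): -207.
Outer (θ from 0 to 2π): -414π.

Therefore ∮_C F · dr = -414π.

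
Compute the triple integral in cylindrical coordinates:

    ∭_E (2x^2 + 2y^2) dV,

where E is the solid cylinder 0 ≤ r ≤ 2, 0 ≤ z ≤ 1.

In cylindrical coordinates, x = r cos(θ), y = r sin(θ), z = z, and dV = r dr dθ dz.

The integrand becomes 2r^2, so

    ∭_E (2x^2 + 2y^2) dV = ∫_{0}^{2π} ∫_{0}^{2} ∫_{0}^{1} (2r^2) · r dz dr dθ.

Inner (z): 2r^3.
Middle (r from 0 to 2): 8.
Outer (θ): 16π.

Therefore the triple integral equals 16π.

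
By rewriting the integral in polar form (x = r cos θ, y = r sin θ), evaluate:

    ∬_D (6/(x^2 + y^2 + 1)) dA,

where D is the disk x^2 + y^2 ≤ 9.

The region D is 0 ≤ r ≤ 3, 0 ≤ θ ≤ 2π in polar coordinates, where x = r cos(θ), y = r sin(θ), and dA = r dr dθ.

Under the substitution, the integrand becomes 6/(r^2 + 1), so

    ∬_D (6/(x^2 + y^2 + 1)) dA = ∫_{0}^{2π} ∫_{0}^{3} (6/(r^2 + 1)) · r dr dθ.

Inner integral (in r): ∫_{0}^{3} (6/(r^2 + 1)) · r dr = log(1000).

Outer integral (in θ): ∫_{0}^{2π} (log(1000)) dθ = 6π log(10).

Therefore ∬_D (6/(x^2 + y^2 + 1)) dA = 6π log(10).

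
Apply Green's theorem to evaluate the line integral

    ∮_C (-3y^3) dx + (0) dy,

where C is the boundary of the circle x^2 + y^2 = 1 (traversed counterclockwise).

Green's theorem converts the closed line integral into a double integral over the enclosed region D:

    ∮_C P dx + Q dy = ∬_D (∂Q/∂x - ∂P/∂y) dA.

Here P = -3y^3, Q = 0, so

    ∂Q/∂x = 0,    ∂P/∂y = -9y^2,
    ∂Q/∂x - ∂P/∂y = 9y^2.

D is the region x^2 + y^2 ≤ 1. Evaluating the double integral:

In polar coordinates (x = r cos θ, y = r sin θ, dA = r dr dθ) the integrand becomes 9r^2sin(θ)^2, so

    ∬_D (9y^2) dA = ∫_0^{2π} ∫_0^{1} (9r^2sin(θ)^2) · r dr dθ.

Inner (r from 0 to 1): 9sin(θ)^2/4.
Outer (θ from 0 to 2π): 9π/4.

Therefore ∮_C P dx + Q dy = 9π/4.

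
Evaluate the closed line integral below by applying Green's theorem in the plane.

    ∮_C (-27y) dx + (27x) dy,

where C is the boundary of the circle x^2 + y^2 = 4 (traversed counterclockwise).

Green's theorem converts the closed line integral into a double integral over the enclosed region D:

    ∮_C P dx + Q dy = ∬_D (∂Q/∂x - ∂P/∂y) dA.

Here P = -27y, Q = 27x, so

    ∂Q/∂x = 27,    ∂P/∂y = -27,
    ∂Q/∂x - ∂P/∂y = 54.

D is the region x^2 + y^2 ≤ 4. Evaluating the double integral:

In polar coordinates (x = r cos θ, y = r sin θ, dA = r dr dθ) the integrand becomes 54, so

    ∬_D (54) dA = ∫_0^{2π} ∫_0^{2} (54) · r dr dθ.

Inner (r from 0 to 2): 108.
Outer (θ from 0 to 2π): 216π.

Therefore ∮_C P dx + Q dy = 216π.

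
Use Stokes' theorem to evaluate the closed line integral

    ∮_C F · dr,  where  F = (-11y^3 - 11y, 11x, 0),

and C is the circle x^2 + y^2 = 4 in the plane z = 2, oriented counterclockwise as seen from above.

Let S be the flat disk x^2 + y^2 ≤ 4 in the plane z = 2, with upward unit normal n̂ = ẑ. By Stokes' theorem,

    ∮_C F · dr = ∬_S (∇ × F) · n̂ dS = ∬_D (curl F)_z dA,

where D is the disk x^2 + y^2 ≤ 4.

Compute the curl of F = (-11y^3 - 11y, 11x, 0):
    (∇ × F)_x = ∂F_z/∂y - ∂F_y/∂z = 0,
    (∇ × F)_y = ∂F_x/∂z - ∂F_z/∂x = 0,
    (∇ × F)_z = ∂F_y/∂x - ∂F_x/∂y = 33y^2 + 22.

On z = 2, (curl F)_z = 33y^2 + 22.

Convert to polar (x = r cos θ, y = r sin θ, dA = r dr dθ); the integrand becomes 33r^2sin(θ)^2 + 22, so

    ∬_D (curl F)_z dA = ∫_0^{2π} ∫_0^{2} (33r^2sin(θ)^2 + 22) · r dr dθ.

Inner (r from 0 to 2): 132sin(θ)^2 + 44.
Outer (θ from 0 to 2π): 220π.

Therefore ∮_C F · dr = 220π.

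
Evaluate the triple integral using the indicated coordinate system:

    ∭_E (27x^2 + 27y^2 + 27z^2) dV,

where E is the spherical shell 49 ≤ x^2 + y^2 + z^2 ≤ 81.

In spherical coordinates, x = ρ sin(φ) cos(θ), y = ρ sin(φ) sin(θ), z = ρ cos(φ), and dV = ρ^2 sin(φ) dρ dφ dθ.

The integrand becomes 27ρ^2, so

    ∭_E (27x^2 + 27y^2 + 27z^2) dV = ∫_{0}^{2π} ∫_{0}^{π} ∫_{7}^{9} (27ρ^2) · ρ^2 sin(φ) dρ dφ dθ.

Inner (ρ): 1140534sin(φ)/5.
Middle (φ): 2281068/5.
Outer (θ): 4562136π/5.

Therefore the triple integral equals 4562136π/5.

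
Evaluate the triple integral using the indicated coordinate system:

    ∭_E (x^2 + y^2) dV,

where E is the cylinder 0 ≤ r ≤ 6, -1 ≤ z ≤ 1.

In cylindrical coordinates, x = r cos(θ), y = r sin(θ), z = z, and dV = r dr dθ dz.

The integrand becomes r^2, so

    ∭_E (x^2 + y^2) dV = ∫_{0}^{2π} ∫_{0}^{6} ∫_{-1}^{1} (r^2) · r dz dr dθ.

Inner (z): 2r^3.
Middle (r from 0 to 6): 648.
Outer (θ): 1296π.

Therefore the triple integral equals 1296π.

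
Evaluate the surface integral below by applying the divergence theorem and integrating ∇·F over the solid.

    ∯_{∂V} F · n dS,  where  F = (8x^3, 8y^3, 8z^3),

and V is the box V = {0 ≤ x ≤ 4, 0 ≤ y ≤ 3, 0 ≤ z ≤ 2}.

By the divergence theorem,

    ∯_{∂V} F · n dS = ∭_V (∇ · F) dV.

Compute the divergence:
    ∇ · F = ∂F_x/∂x + ∂F_y/∂y + ∂F_z/∂z = 24x^2 + 24y^2 + 24z^2.

V is a rectangular box, so dV = dx dy dz with 0 ≤ x ≤ 4, 0 ≤ y ≤ 3, 0 ≤ z ≤ 2.

Integrate (24x^2 + 24y^2 + 24z^2) over V as an iterated integral:

    ∭_V (∇·F) dV = ∫_0^{4} ∫_0^{3} ∫_0^{2} (24x^2 + 24y^2 + 24z^2) dz dy dx.

Inner (z from 0 to 2): 48x^2 + 48y^2 + 64.
Middle (y from 0 to 3): 144x^2 + 624.
Outer (x from 0 to 4): 5568.

Therefore ∯_{∂V} F · n dS = 5568.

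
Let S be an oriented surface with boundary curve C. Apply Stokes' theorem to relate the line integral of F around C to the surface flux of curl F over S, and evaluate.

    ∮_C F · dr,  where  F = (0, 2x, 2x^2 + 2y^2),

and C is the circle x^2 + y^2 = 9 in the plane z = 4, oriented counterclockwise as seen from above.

Let S be the flat disk x^2 + y^2 ≤ 9 in the plane z = 4, with upward unit normal n̂ = ẑ. By Stokes' theorem,

    ∮_C F · dr = ∬_S (∇ × F) · n̂ dS = ∬_D (curl F)_z dA,

where D is the disk x^2 + y^2 ≤ 9.

Compute the curl of F = (0, 2x, 2x^2 + 2y^2):
    (∇ × F)_x = ∂F_z/∂y - ∂F_y/∂z = 4y,
    (∇ × F)_y = ∂F_x/∂z - ∂F_z/∂x = -4x,
    (∇ × F)_z = ∂F_y/∂x - ∂F_x/∂y = 2.

On z = 4, (curl F)_z = 2.

Convert to polar (x = r cos θ, y = r sin θ, dA = r dr dθ); the integrand becomes 2, so

    ∬_D (curl F)_z dA = ∫_0^{2π} ∫_0^{3} (2) · r dr dθ.

Inner (r from 0 to 3): 9.
Outer (θ from 0 to 2π): 18π.

Therefore ∮_C F · dr = 18π.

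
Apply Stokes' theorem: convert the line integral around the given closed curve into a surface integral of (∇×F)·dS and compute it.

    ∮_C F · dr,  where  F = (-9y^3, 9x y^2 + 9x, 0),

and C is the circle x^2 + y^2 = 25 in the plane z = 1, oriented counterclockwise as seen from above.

Let S be the flat disk x^2 + y^2 ≤ 25 in the plane z = 1, with upward unit normal n̂ = ẑ. By Stokes' theorem,

    ∮_C F · dr = ∬_S (∇ × F) · n̂ dS = ∬_D (curl F)_z dA,

where D is the disk x^2 + y^2 ≤ 25.

Compute the curl of F = (-9y^3, 9x y^2 + 9x, 0):
    (∇ × F)_x = ∂F_z/∂y - ∂F_y/∂z = 0,
    (∇ × F)_y = ∂F_x/∂z - ∂F_z/∂x = 0,
    (∇ × F)_z = ∂F_y/∂x - ∂F_x/∂y = 36y^2 + 9.

On z = 1, (curl F)_z = 36y^2 + 9.

Convert to polar (x = r cos θ, y = r sin θ, dA = r dr dθ); the integrand becomes 36r^2sin(θ)^2 + 9, so

    ∬_D (curl F)_z dA = ∫_0^{2π} ∫_0^{5} (36r^2sin(θ)^2 + 9) · r dr dθ.

Inner (r from 0 to 5): 5625sin(θ)^2 + 225/2.
Outer (θ from 0 to 2π): 5850π.

Therefore ∮_C F · dr = 5850π.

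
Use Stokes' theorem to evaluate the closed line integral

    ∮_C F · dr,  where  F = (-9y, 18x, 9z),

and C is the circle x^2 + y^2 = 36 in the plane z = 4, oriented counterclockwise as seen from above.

Let S be the flat disk x^2 + y^2 ≤ 36 in the plane z = 4, with upward unit normal n̂ = ẑ. By Stokes' theorem,

    ∮_C F · dr = ∬_S (∇ × F) · n̂ dS = ∬_D (curl F)_z dA,

where D is the disk x^2 + y^2 ≤ 36.

Compute the curl of F = (-9y, 18x, 9z):
    (∇ × F)_x = ∂F_z/∂y - ∂F_y/∂z = 0,
    (∇ × F)_y = ∂F_x/∂z - ∂F_z/∂x = 0,
    (∇ × F)_z = ∂F_y/∂x - ∂F_x/∂y = 27.

On z = 4, (curl F)_z = 27.

Convert to polar (x = r cos θ, y = r sin θ, dA = r dr dθ); the integrand becomes 27, so

    ∬_D (curl F)_z dA = ∫_0^{2π} ∫_0^{6} (27) · r dr dθ.

Inner (r from 0 to 6): 486.
Outer (θ from 0 to 2π): 972π.

Therefore ∮_C F · dr = 972π.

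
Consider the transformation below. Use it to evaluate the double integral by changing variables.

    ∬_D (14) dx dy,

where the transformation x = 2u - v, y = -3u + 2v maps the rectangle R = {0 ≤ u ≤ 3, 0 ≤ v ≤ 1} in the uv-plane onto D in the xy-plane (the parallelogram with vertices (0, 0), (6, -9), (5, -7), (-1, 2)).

Compute the Jacobian determinant of (x, y) with respect to (u, v):

    ∂(x,y)/∂(u,v) = | 2  -1 | = (2)(2) - (-1)(-3) = 1.
                   | -3  2 |

Its absolute value is |J| = 1 (the area scaling factor).

Substituting x = 2u - v, y = -3u + 2v into the integrand,

    14 → 14,

so the integral becomes

    ∬_R (14) · |J| du dv = ∫_0^3 ∫_0^1 (14) dv du.

Inner (v): 14.
Outer (u): 42.

Therefore ∬_D (14) dx dy = 42.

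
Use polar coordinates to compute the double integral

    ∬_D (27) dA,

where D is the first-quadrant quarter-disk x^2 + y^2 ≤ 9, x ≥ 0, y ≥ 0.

The region D is 0 ≤ r ≤ 3, 0 ≤ θ ≤ π/2 in polar coordinates, where x = r cos(θ), y = r sin(θ), and dA = r dr dθ.

Under the substitution, the integrand becomes 27, so

    ∬_D (27) dA = ∫_{0}^{π/2} ∫_{0}^{3} (27) · r dr dθ.

Inner integral (in r): ∫_{0}^{3} (27) · r dr = 243/2.

Outer integral (in θ): ∫_{0}^{π/2} (243/2) dθ = 243π/4.

Therefore ∬_D (27) dA = 243π/4.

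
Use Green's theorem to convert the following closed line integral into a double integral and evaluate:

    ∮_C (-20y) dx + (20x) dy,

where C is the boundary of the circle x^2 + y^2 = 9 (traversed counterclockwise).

Green's theorem converts the closed line integral into a double integral over the enclosed region D:

    ∮_C P dx + Q dy = ∬_D (∂Q/∂x - ∂P/∂y) dA.

Here P = -20y, Q = 20x, so

    ∂Q/∂x = 20,    ∂P/∂y = -20,
    ∂Q/∂x - ∂P/∂y = 40.

D is the region x^2 + y^2 ≤ 9. Evaluating the double integral:

In polar coordinates (x = r cos θ, y = r sin θ, dA = r dr dθ) the integrand becomes 40, so

    ∬_D (40) dA = ∫_0^{2π} ∫_0^{3} (40) · r dr dθ.

Inner (r from 0 to 3): 180.
Outer (θ from 0 to 2π): 360π.

Therefore ∮_C P dx + Q dy = 360π.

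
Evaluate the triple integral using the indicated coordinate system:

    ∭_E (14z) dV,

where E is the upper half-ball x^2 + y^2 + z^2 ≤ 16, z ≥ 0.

In spherical coordinates, x = ρ sin(φ) cos(θ), y = ρ sin(φ) sin(θ), z = ρ cos(φ), and dV = ρ^2 sin(φ) dρ dφ dθ.

The integrand becomes 14ρ cos(φ), so

    ∭_E (14z) dV = ∫_{0}^{2π} ∫_{0}^{π/2} ∫_{0}^{4} (14ρ cos(φ)) · ρ^2 sin(φ) dρ dφ dθ.

Inner (ρ): 448sin(2φ).
Middle (φ): 448.
Outer (θ): 896π.

Therefore the triple integral equals 896π.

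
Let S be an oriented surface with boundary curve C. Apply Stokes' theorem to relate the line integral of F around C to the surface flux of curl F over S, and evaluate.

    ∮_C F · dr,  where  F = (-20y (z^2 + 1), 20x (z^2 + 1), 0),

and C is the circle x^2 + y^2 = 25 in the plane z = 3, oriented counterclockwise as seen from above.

Let S be the flat disk x^2 + y^2 ≤ 25 in the plane z = 3, with upward unit normal n̂ = ẑ. By Stokes' theorem,

    ∮_C F · dr = ∬_S (∇ × F) · n̂ dS = ∬_D (curl F)_z dA,

where D is the disk x^2 + y^2 ≤ 25.

Compute the curl of F = (-20y (z^2 + 1), 20x (z^2 + 1), 0):
    (∇ × F)_x = ∂F_z/∂y - ∂F_y/∂z = -40x z,
    (∇ × F)_y = ∂F_x/∂z - ∂F_z/∂x = -40y z,
    (∇ × F)_z = ∂F_y/∂x - ∂F_x/∂y = 40z^2 + 40.

On z = 3, (curl F)_z = 400.

Convert to polar (x = r cos θ, y = r sin θ, dA = r dr dθ); the integrand becomes 400, so

    ∬_D (curl F)_z dA = ∫_0^{2π} ∫_0^{5} (400) · r dr dθ.

Inner (r from 0 to 5): 5000.
Outer (θ from 0 to 2π): 10000π.

Therefore ∮_C F · dr = 10000π.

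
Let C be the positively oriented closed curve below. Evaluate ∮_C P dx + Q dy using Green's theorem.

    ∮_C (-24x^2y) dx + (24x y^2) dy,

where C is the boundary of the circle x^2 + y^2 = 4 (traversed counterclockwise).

Green's theorem converts the closed line integral into a double integral over the enclosed region D:

    ∮_C P dx + Q dy = ∬_D (∂Q/∂x - ∂P/∂y) dA.

Here P = -24x^2y, Q = 24x y^2, so

    ∂Q/∂x = 24y^2,    ∂P/∂y = -24x^2,
    ∂Q/∂x - ∂P/∂y = 24x^2 + 24y^2.

D is the region x^2 + y^2 ≤ 4. Evaluating the double integral:

In polar coordinates (x = r cos θ, y = r sin θ, dA = r dr dθ) the integrand becomes 24r^2, so

    ∬_D (24x^2 + 24y^2) dA = ∫_0^{2π} ∫_0^{2} (24r^2) · r dr dθ.

Inner (r from 0 to 2): 96.
Outer (θ from 0 to 2π): 192π.

Therefore ∮_C P dx + Q dy = 192π.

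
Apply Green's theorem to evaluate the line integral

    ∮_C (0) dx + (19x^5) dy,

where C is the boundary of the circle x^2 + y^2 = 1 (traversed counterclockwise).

Green's theorem converts the closed line integral into a double integral over the enclosed region D:

    ∮_C P dx + Q dy = ∬_D (∂Q/∂x - ∂P/∂y) dA.

Here P = 0, Q = 19x^5, so

    ∂Q/∂x = 95x^4,    ∂P/∂y = 0,
    ∂Q/∂x - ∂P/∂y = 95x^4.

D is the region x^2 + y^2 ≤ 1. Evaluating the double integral:

In polar coordinates (x = r cos θ, y = r sin θ, dA = r dr dθ) the integrand becomes 95r^4cos(θ)^4, so

    ∬_D (95x^4) dA = ∫_0^{2π} ∫_0^{1} (95r^4cos(θ)^4) · r dr dθ.

Inner (r from 0 to 1): 95cos(θ)^4/6.
Outer (θ from 0 to 2π): 95π/8.

Therefore ∮_C P dx + Q dy = 95π/8.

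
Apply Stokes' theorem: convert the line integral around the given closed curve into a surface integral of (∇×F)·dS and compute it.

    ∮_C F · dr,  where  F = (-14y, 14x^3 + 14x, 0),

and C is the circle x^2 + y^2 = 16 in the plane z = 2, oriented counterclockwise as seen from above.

Let S be the flat disk x^2 + y^2 ≤ 16 in the plane z = 2, with upward unit normal n̂ = ẑ. By Stokes' theorem,

    ∮_C F · dr = ∬_S (∇ × F) · n̂ dS = ∬_D (curl F)_z dA,

where D is the disk x^2 + y^2 ≤ 16.

Compute the curl of F = (-14y, 14x^3 + 14x, 0):
    (∇ × F)_x = ∂F_z/∂y - ∂F_y/∂z = 0,
    (∇ × F)_y = ∂F_x/∂z - ∂F_z/∂x = 0,
    (∇ × F)_z = ∂F_y/∂x - ∂F_x/∂y = 42x^2 + 28.

On z = 2, (curl F)_z = 42x^2 + 28.

Convert to polar (x = r cos θ, y = r sin θ, dA = r dr dθ); the integrand becomes 42r^2cos(θ)^2 + 28, so

    ∬_D (curl F)_z dA = ∫_0^{2π} ∫_0^{4} (42r^2cos(θ)^2 + 28) · r dr dθ.

Inner (r from 0 to 4): 2688cos(θ)^2 + 224.
Outer (θ from 0 to 2π): 3136π.

Therefore ∮_C F · dr = 3136π.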